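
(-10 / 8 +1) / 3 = -1 / 12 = -0.08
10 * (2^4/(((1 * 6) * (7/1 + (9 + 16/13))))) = 65/42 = 1.55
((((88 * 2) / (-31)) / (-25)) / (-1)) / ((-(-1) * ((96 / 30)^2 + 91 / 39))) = -528 / 29233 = -0.02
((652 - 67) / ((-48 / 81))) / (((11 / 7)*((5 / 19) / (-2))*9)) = 530.49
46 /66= 23 /33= 0.70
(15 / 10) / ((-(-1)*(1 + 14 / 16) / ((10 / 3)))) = 8 / 3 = 2.67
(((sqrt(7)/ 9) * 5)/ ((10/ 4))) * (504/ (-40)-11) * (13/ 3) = -3068 * sqrt(7)/ 135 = -60.13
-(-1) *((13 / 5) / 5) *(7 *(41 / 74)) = 3731 / 1850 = 2.02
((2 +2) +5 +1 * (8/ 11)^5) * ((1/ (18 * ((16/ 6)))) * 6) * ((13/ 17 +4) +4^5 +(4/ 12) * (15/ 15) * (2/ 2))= 1183.91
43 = 43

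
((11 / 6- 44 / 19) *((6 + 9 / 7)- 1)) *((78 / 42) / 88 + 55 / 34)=-943855 / 189924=-4.97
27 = 27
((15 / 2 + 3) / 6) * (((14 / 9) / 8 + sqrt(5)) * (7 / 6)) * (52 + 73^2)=1845683 / 864 + 263669 * sqrt(5) / 24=26702.12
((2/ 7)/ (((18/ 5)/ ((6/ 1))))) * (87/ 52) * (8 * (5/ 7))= 2900/ 637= 4.55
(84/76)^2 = 441/361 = 1.22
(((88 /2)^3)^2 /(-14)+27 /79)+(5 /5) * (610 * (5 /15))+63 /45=-4299364258582 /8295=-518307927.50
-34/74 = -17/37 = -0.46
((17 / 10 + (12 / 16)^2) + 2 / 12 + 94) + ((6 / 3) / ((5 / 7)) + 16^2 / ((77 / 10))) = 489631 / 3696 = 132.48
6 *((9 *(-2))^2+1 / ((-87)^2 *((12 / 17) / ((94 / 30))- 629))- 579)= -1939324715888 / 1267532493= -1530.00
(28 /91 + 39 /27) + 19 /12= 1561 /468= 3.34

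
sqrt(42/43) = sqrt(1806)/43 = 0.99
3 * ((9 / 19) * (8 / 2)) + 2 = 146 / 19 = 7.68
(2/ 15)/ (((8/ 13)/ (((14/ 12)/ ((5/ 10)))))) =91/ 180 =0.51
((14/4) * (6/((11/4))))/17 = 0.45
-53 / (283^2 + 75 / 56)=-2968 / 4485059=-0.00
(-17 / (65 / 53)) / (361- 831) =901 / 30550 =0.03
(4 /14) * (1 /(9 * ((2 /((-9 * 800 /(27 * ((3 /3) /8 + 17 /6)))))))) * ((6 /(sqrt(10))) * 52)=-66560 * sqrt(10) /1491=-141.17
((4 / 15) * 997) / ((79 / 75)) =19940 / 79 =252.41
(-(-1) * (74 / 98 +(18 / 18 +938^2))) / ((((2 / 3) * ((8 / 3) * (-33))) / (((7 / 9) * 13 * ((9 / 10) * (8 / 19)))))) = -840692619 / 14630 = -57463.61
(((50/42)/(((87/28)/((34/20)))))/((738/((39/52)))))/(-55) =-0.00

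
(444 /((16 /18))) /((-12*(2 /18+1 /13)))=-38961 /176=-221.37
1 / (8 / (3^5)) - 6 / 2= 219 / 8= 27.38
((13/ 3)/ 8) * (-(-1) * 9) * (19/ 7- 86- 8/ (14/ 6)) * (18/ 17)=-213057/ 476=-447.60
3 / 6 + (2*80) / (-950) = 63 / 190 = 0.33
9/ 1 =9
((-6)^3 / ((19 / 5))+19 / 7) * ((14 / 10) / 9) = -7199 / 855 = -8.42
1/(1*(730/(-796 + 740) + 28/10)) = -140/1433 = -0.10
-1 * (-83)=83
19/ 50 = 0.38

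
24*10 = 240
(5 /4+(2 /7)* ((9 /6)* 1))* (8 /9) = 94 /63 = 1.49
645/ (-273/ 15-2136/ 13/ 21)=-97825/ 3947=-24.78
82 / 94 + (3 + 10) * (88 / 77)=5175 / 329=15.73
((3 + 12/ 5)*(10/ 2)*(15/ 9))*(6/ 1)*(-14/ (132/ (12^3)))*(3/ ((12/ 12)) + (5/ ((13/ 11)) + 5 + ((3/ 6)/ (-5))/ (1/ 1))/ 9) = -198653.54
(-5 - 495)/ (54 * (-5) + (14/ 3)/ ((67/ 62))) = 50250/ 26701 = 1.88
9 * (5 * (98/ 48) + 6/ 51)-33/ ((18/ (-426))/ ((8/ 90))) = 993619/ 6120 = 162.36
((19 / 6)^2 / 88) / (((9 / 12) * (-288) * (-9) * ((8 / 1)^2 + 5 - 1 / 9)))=361 / 424258560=0.00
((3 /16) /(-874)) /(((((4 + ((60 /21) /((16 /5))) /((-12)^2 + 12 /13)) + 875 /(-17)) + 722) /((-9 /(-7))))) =-216189 /528693707666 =-0.00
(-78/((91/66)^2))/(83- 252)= 26136/107653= 0.24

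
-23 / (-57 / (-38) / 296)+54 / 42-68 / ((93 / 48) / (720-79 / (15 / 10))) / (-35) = -12590999 / 3255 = -3868.20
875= 875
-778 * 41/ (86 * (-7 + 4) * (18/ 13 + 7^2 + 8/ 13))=15949/ 6579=2.42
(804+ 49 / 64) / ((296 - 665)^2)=51505 / 8714304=0.01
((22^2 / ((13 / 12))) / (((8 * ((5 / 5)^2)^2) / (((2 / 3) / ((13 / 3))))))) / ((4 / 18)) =6534 / 169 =38.66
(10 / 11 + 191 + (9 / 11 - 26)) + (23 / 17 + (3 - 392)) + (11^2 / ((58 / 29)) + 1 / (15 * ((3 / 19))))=-160.00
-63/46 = -1.37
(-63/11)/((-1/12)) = 756/11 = 68.73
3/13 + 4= 55/13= 4.23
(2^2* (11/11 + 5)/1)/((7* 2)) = 1.71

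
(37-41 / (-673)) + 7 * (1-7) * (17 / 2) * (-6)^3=51921318 / 673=77149.06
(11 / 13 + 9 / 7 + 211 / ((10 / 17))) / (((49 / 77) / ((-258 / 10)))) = -465938583 / 31850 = -14629.15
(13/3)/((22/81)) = 351/22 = 15.95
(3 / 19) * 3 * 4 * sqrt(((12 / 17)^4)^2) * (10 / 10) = 746496 / 1586899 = 0.47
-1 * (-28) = 28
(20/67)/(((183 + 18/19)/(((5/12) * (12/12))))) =95/140499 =0.00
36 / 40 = 9 / 10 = 0.90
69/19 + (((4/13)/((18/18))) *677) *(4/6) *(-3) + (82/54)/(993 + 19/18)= -5475613499/13258713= -412.98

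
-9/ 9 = -1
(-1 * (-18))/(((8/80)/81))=14580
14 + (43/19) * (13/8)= 2687/152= 17.68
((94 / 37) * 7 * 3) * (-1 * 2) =-106.70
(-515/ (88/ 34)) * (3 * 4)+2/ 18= -236374/ 99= -2387.62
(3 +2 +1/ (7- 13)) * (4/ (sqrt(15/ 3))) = 8.65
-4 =-4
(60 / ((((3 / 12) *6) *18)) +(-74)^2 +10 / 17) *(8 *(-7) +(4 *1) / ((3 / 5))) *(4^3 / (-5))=7939979776 / 2295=3459686.18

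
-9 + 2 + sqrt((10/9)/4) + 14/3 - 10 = -37/3 + sqrt(10)/6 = -11.81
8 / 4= 2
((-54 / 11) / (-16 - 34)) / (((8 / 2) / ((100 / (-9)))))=-3 / 11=-0.27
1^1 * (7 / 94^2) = 7 / 8836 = 0.00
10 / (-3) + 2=-4 / 3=-1.33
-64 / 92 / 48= -1 / 69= -0.01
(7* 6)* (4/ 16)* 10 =105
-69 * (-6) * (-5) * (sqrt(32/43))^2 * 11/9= -80960/43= -1882.79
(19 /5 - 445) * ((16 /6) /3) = -17648 /45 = -392.18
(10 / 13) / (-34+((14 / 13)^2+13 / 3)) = -390 / 14453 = -0.03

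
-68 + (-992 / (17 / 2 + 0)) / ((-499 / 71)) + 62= 89966 / 8483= 10.61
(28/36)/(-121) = -7/1089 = -0.01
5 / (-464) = -5 / 464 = -0.01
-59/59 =-1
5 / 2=2.50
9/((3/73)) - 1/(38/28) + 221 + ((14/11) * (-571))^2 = 1215186550/2299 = 528571.79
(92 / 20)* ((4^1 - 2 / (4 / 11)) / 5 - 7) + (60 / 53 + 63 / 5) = -52597 / 2650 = -19.85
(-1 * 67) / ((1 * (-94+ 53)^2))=-67 / 1681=-0.04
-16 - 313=-329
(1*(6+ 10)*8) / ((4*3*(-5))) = -32 / 15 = -2.13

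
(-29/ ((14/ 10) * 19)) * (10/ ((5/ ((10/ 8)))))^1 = -725/ 266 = -2.73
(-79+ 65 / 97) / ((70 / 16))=-60784 / 3395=-17.90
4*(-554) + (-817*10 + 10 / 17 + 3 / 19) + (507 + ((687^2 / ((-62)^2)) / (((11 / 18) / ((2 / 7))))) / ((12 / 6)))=-470828890061 / 47802062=-9849.55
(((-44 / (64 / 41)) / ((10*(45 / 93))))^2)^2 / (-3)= -38207880152026321 / 99532800000000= -383.87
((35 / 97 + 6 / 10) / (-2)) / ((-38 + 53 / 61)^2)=-866993 / 2488159125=-0.00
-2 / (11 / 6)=-12 / 11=-1.09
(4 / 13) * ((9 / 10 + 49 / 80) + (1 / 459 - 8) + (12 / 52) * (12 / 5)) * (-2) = 2831449 / 775710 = 3.65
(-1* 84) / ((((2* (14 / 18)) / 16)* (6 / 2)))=-288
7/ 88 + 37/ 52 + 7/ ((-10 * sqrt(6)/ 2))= 905/ 1144 - 7 * sqrt(6)/ 30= 0.22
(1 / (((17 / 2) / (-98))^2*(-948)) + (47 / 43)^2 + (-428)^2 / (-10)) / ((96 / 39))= -150785296435007 / 20262969120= -7441.42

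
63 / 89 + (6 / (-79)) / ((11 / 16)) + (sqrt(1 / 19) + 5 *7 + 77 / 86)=sqrt(19) / 19 + 242725125 / 6651326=36.72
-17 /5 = -3.40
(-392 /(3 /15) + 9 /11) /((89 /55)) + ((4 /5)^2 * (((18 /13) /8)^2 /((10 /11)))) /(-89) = -1210.73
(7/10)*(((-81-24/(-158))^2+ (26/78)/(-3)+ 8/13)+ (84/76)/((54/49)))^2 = 46073889594268015126115/1539845958640392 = 29921103.04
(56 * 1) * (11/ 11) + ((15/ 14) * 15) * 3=1459/ 14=104.21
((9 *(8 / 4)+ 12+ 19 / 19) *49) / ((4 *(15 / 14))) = 10633 / 30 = 354.43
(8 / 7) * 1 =8 / 7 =1.14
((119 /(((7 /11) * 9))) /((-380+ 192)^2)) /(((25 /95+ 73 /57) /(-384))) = -323 /2209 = -0.15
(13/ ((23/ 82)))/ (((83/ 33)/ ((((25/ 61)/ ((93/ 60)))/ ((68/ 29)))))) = 127520250/ 61368623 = 2.08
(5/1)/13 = 5/13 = 0.38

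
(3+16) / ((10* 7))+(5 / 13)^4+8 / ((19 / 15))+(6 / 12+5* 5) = 609850243 / 18993065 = 32.11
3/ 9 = 1/ 3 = 0.33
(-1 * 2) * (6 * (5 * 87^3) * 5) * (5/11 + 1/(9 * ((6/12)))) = -1470656700/11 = -133696063.64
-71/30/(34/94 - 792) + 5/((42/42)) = 5584387/1116210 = 5.00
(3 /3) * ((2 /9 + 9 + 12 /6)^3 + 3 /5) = 5153692 /3645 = 1413.91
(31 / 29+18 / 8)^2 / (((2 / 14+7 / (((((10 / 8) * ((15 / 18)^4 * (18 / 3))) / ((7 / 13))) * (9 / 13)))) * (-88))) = -294765625 / 3881033344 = -0.08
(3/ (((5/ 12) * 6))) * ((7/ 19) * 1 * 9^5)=26105.87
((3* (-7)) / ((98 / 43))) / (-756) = 43 / 3528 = 0.01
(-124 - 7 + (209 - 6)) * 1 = 72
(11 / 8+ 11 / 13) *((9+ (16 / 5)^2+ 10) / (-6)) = -56287 / 5200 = -10.82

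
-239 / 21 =-11.38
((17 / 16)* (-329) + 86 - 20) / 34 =-4537 / 544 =-8.34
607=607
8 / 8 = 1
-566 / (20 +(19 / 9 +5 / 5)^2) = -22923 / 1202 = -19.07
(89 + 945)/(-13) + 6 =-956/13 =-73.54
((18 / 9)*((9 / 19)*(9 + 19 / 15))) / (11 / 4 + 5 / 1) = 3696 / 2945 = 1.26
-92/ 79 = -1.16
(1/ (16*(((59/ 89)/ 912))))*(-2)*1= -10146/ 59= -171.97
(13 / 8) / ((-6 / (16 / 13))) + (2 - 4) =-7 / 3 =-2.33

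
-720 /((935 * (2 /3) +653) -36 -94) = -2160 /3439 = -0.63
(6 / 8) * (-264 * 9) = -1782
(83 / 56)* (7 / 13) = 0.80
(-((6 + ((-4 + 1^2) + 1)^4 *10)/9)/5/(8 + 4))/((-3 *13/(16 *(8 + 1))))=664/585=1.14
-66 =-66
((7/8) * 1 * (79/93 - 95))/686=-2189/18228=-0.12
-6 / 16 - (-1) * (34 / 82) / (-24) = -193 / 492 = -0.39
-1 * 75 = -75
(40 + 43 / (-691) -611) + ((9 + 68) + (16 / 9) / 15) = -46077539 / 93285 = -493.94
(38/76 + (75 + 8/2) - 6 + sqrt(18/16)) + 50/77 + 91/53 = 3* sqrt(2)/4 + 619221/8162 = 76.93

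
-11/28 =-0.39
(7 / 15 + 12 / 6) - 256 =-3803 / 15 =-253.53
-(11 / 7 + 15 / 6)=-57 / 14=-4.07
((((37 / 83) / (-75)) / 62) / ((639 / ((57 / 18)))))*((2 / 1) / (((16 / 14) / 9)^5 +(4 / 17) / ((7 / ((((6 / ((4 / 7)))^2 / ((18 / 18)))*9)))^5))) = -18742690963584 / 265617194530093423321078949275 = -0.00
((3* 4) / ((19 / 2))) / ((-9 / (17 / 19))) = -136 / 1083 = -0.13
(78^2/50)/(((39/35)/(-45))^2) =198450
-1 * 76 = -76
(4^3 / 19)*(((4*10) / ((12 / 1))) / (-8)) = -80 / 57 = -1.40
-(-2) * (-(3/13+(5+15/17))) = -2702/221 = -12.23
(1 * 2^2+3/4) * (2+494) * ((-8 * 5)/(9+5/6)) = -9583.73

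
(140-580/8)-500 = -865/2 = -432.50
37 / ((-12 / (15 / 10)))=-37 / 8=-4.62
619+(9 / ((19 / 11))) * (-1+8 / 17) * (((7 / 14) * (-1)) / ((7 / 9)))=2807137 / 4522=620.77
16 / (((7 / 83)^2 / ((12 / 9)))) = 440896 / 147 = 2999.29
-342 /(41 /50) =-17100 /41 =-417.07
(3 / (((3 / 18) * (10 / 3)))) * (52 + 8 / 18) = 1416 / 5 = 283.20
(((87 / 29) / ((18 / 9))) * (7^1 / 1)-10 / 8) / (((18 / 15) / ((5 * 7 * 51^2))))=5613825 / 8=701728.12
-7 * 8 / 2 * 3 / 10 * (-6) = 252 / 5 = 50.40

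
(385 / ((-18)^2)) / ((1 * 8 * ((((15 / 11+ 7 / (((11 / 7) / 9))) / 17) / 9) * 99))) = 6545 / 1181952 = 0.01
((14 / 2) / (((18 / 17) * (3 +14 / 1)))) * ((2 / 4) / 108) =7 / 3888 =0.00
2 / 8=1 / 4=0.25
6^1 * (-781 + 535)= -1476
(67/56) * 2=67/28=2.39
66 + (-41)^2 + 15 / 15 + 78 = 1826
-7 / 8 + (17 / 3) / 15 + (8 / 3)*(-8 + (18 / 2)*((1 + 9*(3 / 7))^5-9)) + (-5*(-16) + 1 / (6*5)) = 391607308111 / 6050520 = 64722.92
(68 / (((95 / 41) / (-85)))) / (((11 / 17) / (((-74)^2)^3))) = -132306423742488832 / 209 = -633045089676980.06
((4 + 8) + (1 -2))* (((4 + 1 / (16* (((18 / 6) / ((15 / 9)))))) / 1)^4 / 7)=179060245133 / 429981696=416.44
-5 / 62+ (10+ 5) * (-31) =-28835 / 62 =-465.08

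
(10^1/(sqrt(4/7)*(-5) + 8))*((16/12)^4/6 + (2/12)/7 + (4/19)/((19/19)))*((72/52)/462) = 1229875*sqrt(7)/1876376502 + 491950/134026893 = 0.01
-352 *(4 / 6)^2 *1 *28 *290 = -11432960 / 9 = -1270328.89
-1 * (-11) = 11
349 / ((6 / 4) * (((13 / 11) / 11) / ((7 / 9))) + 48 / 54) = 5320854 / 16711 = 318.40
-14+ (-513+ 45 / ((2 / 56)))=733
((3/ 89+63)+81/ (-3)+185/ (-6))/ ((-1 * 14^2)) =-2777/ 104664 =-0.03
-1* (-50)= 50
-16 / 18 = -8 / 9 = -0.89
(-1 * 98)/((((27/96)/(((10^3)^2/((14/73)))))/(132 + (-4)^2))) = -268899555555.56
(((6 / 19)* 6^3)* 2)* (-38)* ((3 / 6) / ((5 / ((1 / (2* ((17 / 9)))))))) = -11664 / 85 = -137.22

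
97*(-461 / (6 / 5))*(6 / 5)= -44717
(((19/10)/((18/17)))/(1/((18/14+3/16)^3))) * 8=32243475/702464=45.90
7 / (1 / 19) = 133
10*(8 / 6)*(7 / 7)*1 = 40 / 3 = 13.33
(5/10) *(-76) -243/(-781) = -29435/781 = -37.69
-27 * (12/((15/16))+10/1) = -3078/5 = -615.60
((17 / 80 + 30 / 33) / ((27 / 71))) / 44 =23359 / 348480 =0.07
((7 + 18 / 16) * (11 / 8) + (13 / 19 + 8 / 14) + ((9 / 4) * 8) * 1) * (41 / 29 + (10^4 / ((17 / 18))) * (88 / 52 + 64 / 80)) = 116197160907 / 144704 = 802998.96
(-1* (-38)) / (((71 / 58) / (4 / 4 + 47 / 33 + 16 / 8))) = 321784 / 2343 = 137.34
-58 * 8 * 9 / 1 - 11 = -4187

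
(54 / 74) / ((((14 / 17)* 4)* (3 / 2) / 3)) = 459 / 1036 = 0.44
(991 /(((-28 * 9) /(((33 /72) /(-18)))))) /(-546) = -10901 /59439744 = -0.00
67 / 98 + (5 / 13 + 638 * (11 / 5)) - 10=8884037 / 6370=1394.67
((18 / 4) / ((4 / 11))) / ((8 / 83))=128.39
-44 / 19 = -2.32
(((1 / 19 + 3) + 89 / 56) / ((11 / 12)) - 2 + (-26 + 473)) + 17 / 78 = 2335612 / 5187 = 450.28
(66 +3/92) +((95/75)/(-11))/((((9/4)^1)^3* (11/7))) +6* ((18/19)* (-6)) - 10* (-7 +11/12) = 214525727689/2312839980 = 92.75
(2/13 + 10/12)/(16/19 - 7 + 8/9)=-4389/23426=-0.19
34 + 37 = 71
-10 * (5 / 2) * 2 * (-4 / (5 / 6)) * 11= 2640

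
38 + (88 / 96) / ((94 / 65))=43579 / 1128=38.63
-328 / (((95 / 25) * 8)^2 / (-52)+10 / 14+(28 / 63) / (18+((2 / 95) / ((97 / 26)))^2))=5132532534456600 / 266536962809401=19.26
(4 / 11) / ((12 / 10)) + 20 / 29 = 950 / 957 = 0.99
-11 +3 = -8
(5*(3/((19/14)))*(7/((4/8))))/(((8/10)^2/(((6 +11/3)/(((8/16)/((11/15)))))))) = 390775/114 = 3427.85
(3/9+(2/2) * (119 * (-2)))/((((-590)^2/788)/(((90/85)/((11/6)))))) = -5056596/16273675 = -0.31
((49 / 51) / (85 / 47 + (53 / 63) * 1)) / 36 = 16121 / 1600584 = 0.01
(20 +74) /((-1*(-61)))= 94 /61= 1.54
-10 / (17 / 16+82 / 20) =-800 / 413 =-1.94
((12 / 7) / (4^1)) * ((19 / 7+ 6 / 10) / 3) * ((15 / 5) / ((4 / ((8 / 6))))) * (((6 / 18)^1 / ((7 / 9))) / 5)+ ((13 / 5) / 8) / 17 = 69623 / 1166200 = 0.06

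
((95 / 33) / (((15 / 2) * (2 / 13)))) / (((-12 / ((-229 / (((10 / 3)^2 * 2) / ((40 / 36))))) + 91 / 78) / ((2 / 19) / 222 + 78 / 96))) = 81668041 / 89172072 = 0.92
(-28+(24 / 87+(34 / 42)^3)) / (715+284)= -7303367 / 268300431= -0.03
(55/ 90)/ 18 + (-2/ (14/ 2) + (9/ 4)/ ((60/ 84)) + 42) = 254573/ 5670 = 44.90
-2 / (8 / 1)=-1 / 4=-0.25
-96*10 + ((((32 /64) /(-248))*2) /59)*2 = -7023361 /7316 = -960.00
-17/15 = -1.13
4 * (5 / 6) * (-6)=-20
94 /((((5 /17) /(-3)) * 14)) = -2397 /35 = -68.49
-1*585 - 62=-647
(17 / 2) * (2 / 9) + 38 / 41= 1039 / 369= 2.82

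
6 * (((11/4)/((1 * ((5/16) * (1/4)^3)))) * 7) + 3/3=118277/5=23655.40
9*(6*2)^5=2239488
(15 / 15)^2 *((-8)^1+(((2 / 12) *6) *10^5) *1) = 99992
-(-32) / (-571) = -32 / 571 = -0.06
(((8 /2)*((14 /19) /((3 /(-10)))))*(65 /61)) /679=-5200 /337269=-0.02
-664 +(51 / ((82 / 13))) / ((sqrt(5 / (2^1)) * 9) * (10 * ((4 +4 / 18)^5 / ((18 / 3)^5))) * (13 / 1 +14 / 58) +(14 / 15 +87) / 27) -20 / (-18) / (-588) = -22610260939804969578623917733 / 34051488121928333549695797 +202406555716212744000 * sqrt(10) / 25738086259960947505439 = -663.98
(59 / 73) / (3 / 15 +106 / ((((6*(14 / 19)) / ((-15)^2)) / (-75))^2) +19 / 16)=231280 / 441927457428297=0.00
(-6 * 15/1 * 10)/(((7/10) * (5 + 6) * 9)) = -1000/77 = -12.99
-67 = -67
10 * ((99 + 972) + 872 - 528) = 14150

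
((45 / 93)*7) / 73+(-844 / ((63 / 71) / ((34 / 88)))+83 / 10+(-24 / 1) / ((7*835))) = -940629463397 / 2618992530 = -359.16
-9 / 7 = -1.29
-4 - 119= -123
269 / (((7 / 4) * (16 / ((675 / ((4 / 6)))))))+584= 577429 / 56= 10311.23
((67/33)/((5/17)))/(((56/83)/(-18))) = -283611/1540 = -184.16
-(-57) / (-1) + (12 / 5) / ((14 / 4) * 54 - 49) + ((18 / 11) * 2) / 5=-108432 / 1925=-56.33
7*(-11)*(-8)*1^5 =616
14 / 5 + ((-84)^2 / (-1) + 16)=-35186 / 5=-7037.20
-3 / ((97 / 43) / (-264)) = 351.09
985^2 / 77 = 970225 / 77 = 12600.32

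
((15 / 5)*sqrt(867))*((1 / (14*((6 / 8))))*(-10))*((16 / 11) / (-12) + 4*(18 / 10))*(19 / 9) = -1509056*sqrt(3) / 2079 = -1257.22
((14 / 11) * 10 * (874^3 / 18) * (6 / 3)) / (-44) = -23366966840 / 1089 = -21457269.83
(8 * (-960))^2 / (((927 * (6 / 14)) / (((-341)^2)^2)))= 2007414270518016.83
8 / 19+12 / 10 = 154 / 95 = 1.62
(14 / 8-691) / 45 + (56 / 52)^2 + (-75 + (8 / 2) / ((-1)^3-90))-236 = -23082757 / 70980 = -325.20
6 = 6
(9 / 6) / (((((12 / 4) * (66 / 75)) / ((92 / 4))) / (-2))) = -575 / 22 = -26.14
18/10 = 9/5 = 1.80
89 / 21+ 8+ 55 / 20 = 1259 / 84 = 14.99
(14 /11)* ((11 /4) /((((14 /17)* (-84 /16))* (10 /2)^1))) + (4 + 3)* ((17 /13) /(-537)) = -0.18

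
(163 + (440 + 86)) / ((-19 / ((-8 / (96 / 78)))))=8957 / 38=235.71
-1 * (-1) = 1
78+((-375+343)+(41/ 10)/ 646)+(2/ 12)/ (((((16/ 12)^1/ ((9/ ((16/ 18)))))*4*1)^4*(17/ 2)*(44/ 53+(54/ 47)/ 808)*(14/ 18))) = 29460806062193590971/ 634929606620610560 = 46.40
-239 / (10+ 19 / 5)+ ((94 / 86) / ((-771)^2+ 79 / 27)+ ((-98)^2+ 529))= 481711857202397 / 47620308462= 10115.68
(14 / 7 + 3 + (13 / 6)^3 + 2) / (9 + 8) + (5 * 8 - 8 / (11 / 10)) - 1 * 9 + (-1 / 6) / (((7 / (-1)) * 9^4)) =5098872421 / 206120376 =24.74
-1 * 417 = -417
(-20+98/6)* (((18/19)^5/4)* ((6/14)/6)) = -866052/17332693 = -0.05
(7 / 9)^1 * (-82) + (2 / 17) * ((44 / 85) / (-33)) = -829454 / 13005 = -63.78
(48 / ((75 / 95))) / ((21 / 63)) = 912 / 5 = 182.40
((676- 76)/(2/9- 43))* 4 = -4320/77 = -56.10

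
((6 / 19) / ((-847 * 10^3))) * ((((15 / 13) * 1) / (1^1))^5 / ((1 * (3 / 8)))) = -12150 / 5975218249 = -0.00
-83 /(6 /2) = -83 /3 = -27.67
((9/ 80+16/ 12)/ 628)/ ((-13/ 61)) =-21167/ 1959360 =-0.01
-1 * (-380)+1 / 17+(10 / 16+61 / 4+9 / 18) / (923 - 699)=11580339 / 30464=380.13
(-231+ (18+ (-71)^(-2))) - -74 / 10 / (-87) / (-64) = -213.00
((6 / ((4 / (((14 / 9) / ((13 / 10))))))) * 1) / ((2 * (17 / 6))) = 0.32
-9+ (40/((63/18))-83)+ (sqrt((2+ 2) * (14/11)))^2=-5812/77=-75.48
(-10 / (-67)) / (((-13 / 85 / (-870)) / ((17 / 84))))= 1047625 / 6097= 171.83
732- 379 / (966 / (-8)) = 355072 / 483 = 735.14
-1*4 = -4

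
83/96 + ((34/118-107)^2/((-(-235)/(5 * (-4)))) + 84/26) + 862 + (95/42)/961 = -141534755326681/1373529192672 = -103.04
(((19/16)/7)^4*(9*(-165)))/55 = -3518667/157351936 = -0.02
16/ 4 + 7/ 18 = 79/ 18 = 4.39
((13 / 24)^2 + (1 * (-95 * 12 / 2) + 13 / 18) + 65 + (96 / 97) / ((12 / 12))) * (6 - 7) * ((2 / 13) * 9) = 28103319 / 40352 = 696.45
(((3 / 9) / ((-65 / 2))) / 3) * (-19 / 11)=38 / 6435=0.01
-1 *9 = -9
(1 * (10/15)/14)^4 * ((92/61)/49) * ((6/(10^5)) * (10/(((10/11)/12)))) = 253/201841565625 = 0.00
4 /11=0.36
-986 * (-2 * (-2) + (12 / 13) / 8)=-52751 / 13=-4057.77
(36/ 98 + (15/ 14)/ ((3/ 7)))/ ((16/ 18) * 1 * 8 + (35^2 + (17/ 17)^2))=2529/ 1087604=0.00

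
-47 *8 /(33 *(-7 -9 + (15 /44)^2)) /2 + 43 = 3999967 /92253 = 43.36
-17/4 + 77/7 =27/4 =6.75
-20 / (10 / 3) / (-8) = 3 / 4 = 0.75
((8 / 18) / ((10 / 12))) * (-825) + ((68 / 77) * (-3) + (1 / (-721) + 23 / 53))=-185882726 / 420343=-442.22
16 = 16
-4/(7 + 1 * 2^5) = -4/39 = -0.10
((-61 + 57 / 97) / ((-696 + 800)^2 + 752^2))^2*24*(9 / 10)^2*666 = 6946815231 / 48830466894400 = 0.00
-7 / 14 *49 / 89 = -49 / 178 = -0.28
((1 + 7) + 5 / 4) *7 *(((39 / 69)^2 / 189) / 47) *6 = 6253 / 447534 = 0.01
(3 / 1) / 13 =0.23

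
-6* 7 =-42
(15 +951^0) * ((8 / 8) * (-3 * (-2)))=96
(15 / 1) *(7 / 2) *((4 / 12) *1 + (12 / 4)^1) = 175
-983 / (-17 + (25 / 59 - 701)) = 57997 / 42337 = 1.37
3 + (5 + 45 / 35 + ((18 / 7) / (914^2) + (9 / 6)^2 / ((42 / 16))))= 29656567 / 2923886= 10.14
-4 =-4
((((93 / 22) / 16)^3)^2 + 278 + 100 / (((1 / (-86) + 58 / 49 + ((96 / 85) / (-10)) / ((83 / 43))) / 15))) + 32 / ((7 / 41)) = 3994799838785626055514479895 / 2204037631765645562478592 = 1812.49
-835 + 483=-352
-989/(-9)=989/9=109.89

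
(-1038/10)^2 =269361/25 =10774.44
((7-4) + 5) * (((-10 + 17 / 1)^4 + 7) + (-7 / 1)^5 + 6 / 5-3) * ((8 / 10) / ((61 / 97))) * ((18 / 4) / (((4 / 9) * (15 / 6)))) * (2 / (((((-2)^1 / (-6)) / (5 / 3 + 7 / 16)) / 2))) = -114278556456 / 7625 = -14987351.67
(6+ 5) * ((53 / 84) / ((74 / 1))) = 583 / 6216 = 0.09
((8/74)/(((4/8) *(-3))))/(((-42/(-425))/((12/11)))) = -6800/8547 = -0.80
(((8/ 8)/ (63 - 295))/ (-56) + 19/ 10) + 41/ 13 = 4267937/ 844480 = 5.05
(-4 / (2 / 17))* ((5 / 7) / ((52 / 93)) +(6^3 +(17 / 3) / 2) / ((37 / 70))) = -285246995 / 20202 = -14119.74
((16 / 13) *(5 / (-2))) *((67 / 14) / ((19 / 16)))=-12.40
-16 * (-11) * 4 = 704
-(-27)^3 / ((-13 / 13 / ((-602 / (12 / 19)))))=37522359 / 2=18761179.50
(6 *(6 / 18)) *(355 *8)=5680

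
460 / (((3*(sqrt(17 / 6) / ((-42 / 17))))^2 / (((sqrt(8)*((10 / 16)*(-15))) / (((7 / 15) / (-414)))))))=8998290000*sqrt(2) / 4913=2590169.70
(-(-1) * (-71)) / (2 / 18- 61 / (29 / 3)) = 18531 / 1618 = 11.45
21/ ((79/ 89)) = 1869/ 79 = 23.66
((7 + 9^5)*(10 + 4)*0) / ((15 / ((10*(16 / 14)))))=0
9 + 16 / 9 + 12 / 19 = 1951 / 171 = 11.41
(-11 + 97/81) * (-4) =3176/81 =39.21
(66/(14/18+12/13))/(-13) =-594/199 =-2.98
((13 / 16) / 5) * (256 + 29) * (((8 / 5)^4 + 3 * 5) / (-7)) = -9982011 / 70000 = -142.60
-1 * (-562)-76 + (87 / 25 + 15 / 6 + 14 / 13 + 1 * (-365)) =128.06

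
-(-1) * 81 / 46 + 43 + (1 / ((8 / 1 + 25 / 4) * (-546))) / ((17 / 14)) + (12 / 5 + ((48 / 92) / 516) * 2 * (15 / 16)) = 70508740129 / 1495011960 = 47.16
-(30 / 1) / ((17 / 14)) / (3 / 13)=-107.06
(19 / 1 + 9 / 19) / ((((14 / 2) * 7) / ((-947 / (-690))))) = 35039 / 64239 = 0.55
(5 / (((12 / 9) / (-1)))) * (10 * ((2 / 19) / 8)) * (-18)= 675 / 76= 8.88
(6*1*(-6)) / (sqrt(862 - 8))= -1.23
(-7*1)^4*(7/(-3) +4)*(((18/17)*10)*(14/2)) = 5042100/17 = 296594.12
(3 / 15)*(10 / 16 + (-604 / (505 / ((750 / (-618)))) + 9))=921831 / 416120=2.22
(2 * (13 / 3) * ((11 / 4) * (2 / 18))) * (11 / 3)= 1573 / 162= 9.71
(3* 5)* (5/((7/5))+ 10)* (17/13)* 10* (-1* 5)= -1211250/91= -13310.44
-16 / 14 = -1.14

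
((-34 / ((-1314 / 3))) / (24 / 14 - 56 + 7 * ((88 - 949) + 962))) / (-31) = -119 / 31018941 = -0.00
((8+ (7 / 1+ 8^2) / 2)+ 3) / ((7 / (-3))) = -279 / 14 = -19.93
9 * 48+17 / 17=433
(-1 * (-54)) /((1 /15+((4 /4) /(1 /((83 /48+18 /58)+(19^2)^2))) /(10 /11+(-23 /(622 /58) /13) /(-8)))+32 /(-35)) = 108779324220 /282372422972531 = 0.00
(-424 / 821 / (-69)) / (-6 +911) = 424 / 51267345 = 0.00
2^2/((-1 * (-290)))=2/145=0.01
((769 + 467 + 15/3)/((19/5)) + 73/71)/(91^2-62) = 441942/11087431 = 0.04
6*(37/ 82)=111/ 41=2.71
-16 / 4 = -4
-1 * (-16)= 16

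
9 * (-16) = -144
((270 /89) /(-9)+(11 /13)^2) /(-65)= -5699 /977665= -0.01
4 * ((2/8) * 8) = 8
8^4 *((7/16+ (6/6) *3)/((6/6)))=14080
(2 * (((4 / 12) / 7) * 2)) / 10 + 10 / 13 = 1076 / 1365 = 0.79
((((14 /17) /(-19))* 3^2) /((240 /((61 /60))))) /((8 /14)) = -2989 /1033600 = -0.00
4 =4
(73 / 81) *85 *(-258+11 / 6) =-9537085 / 486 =-19623.63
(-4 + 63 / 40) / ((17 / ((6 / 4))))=-0.21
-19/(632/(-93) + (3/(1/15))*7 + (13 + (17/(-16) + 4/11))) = -16368/276107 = -0.06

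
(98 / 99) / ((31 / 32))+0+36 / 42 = 40366 / 21483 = 1.88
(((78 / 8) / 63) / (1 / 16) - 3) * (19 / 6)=-209 / 126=-1.66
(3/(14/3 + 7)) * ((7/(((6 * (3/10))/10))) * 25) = 250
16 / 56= 0.29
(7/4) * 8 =14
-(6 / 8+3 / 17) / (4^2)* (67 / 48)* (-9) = 12663 / 17408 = 0.73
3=3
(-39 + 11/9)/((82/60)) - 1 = -3523/123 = -28.64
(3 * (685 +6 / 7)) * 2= 4115.14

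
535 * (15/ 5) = 1605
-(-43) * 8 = 344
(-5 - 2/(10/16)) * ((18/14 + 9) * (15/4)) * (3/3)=-2214/7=-316.29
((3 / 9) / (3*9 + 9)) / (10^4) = 1 / 1080000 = 0.00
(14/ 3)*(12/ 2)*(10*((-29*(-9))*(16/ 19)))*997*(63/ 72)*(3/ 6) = 510025320/ 19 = 26843437.89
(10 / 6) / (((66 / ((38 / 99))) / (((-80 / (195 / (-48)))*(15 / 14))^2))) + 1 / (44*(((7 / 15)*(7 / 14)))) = 79580755 / 18036018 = 4.41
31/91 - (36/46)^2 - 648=-31207157/48139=-648.27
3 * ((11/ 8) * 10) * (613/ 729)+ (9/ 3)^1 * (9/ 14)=249127/ 6804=36.61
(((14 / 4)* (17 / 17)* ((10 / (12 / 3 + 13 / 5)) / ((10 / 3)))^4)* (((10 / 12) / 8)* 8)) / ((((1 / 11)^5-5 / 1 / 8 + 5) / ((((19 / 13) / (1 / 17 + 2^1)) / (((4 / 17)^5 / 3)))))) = 3152969950625 / 37518494208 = 84.04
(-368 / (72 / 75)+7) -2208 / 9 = -621.67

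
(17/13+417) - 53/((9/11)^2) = 357109/1053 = 339.13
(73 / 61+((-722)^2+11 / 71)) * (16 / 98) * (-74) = -27276543264 / 4331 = -6297978.13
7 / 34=0.21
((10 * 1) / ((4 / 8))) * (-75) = -1500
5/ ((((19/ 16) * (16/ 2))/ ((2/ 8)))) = 5/ 38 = 0.13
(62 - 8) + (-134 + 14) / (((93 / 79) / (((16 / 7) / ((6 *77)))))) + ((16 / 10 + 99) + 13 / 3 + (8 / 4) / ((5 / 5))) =13403042 / 83545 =160.43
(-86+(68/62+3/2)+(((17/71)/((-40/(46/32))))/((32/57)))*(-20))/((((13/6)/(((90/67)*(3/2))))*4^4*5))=-15170108895/251274330112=-0.06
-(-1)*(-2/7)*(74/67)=-148/469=-0.32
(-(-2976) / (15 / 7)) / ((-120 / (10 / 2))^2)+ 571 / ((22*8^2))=178463 / 63360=2.82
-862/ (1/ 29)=-24998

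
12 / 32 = 3 / 8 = 0.38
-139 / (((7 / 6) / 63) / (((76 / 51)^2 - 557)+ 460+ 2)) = 201260046 / 289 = 696401.54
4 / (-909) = -4 / 909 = -0.00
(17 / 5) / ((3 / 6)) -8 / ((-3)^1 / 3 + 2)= -6 / 5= -1.20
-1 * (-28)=28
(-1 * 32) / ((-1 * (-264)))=-4 / 33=-0.12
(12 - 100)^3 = -681472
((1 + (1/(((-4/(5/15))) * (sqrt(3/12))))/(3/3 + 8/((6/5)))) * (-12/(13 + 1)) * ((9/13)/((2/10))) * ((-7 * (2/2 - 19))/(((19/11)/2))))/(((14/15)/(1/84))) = -5.40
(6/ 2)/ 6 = 1/ 2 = 0.50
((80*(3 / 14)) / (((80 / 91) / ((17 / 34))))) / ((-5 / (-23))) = 897 / 20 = 44.85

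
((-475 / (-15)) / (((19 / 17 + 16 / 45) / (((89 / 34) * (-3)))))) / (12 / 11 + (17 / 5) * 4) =-20926125 / 1821232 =-11.49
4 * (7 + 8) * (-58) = -3480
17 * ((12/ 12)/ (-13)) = -17/ 13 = -1.31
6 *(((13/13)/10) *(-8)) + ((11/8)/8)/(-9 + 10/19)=-248341/51520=-4.82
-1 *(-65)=65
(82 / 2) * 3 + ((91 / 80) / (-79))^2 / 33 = 162126209881 / 1318099200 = 123.00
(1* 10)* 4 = 40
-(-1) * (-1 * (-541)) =541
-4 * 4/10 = -8/5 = -1.60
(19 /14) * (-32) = -304 /7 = -43.43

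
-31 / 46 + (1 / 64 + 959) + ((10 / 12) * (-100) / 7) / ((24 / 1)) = 88826777 / 92736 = 957.85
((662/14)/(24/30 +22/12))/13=9930/7189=1.38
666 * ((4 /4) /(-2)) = -333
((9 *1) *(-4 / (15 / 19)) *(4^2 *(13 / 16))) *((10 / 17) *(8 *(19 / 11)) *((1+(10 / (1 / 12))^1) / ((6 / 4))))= -6607744 / 17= -388690.82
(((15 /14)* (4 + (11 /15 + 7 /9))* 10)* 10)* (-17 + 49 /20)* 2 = -120280 /7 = -17182.86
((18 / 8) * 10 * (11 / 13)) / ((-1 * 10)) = -99 / 52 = -1.90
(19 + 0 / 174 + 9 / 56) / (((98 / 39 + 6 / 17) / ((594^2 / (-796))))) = -62751794391 / 21173600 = -2963.68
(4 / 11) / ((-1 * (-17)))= 4 / 187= 0.02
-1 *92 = -92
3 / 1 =3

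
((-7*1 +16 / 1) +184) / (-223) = -193 / 223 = -0.87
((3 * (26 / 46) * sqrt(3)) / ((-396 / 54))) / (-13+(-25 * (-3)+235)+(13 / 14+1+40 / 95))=-15561 * sqrt(3) / 20145631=-0.00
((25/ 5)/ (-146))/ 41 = -0.00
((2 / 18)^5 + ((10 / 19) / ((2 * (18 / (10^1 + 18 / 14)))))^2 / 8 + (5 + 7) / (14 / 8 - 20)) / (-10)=1596034776967 / 24399934896960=0.07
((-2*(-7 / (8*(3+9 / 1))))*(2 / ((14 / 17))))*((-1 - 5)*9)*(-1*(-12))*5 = -2295 / 2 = -1147.50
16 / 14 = 8 / 7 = 1.14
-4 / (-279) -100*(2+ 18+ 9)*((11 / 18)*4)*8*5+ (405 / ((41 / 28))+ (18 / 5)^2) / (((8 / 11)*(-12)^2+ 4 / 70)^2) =-1319717625692761040 / 4654177247799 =-283555.51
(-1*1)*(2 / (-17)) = 2 / 17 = 0.12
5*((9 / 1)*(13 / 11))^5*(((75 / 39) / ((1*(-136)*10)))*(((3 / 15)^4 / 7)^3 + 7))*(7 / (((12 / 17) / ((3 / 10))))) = -494297225597645007057 / 24660934375000000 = -20043.73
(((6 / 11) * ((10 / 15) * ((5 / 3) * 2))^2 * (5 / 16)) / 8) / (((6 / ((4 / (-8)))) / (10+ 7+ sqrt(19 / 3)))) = -2125 / 14256 - 125 * sqrt(57) / 42768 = -0.17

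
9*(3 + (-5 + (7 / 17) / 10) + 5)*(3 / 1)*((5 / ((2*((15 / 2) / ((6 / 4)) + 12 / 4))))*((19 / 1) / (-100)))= -265221 / 54400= -4.88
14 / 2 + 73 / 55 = 458 / 55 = 8.33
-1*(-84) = 84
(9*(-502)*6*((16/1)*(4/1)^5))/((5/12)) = -5329649664/5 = -1065929932.80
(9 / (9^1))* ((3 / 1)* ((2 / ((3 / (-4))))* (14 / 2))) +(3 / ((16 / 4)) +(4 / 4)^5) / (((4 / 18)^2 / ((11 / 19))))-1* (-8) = -27.48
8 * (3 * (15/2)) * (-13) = -2340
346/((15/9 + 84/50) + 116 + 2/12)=51900/17927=2.90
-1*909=-909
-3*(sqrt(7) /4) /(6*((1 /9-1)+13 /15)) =45*sqrt(7) /8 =14.88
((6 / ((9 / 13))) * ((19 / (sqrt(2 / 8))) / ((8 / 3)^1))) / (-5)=-247 / 10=-24.70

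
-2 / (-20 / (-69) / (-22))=759 / 5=151.80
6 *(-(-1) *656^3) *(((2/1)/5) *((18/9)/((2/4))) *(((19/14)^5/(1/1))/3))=349501888878592/84035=4159003854.09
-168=-168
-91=-91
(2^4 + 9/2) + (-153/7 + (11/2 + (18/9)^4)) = 141/7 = 20.14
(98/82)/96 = 49/3936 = 0.01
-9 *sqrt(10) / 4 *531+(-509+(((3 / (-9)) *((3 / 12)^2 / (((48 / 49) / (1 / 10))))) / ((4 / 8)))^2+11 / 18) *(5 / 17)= -4779 *sqrt(10) / 4 - 67468490399 / 451215360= -3927.66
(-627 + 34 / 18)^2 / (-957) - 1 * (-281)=-340331 / 2673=-127.32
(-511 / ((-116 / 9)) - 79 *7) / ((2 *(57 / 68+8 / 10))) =-5061665 / 32306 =-156.68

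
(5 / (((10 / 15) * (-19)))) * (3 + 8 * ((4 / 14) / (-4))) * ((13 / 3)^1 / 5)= -221 / 266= -0.83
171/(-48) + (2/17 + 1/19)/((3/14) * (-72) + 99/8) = -3197561/883728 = -3.62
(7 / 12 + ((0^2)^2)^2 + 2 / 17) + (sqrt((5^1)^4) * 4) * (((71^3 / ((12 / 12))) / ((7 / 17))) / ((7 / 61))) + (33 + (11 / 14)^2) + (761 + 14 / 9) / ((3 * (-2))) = 17035953064714 / 22491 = 757456452.12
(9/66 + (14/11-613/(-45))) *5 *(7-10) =-14881/66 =-225.47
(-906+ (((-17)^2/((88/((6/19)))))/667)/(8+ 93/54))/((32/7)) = -44204683497/223044800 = -198.19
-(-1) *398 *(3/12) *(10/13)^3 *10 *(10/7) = 9950000/15379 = 646.99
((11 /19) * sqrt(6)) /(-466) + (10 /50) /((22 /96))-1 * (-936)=51528 /55-11 * sqrt(6) /8854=936.87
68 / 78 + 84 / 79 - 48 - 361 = -1254167 / 3081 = -407.06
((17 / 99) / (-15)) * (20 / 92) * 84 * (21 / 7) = -476 / 759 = -0.63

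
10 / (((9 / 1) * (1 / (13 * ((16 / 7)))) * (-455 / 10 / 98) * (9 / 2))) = -1280 / 81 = -15.80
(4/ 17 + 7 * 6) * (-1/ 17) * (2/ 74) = -718/ 10693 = -0.07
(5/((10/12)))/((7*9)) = 2/21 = 0.10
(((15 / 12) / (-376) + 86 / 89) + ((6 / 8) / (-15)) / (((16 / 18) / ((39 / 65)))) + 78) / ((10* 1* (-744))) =-132064367 / 12448608000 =-0.01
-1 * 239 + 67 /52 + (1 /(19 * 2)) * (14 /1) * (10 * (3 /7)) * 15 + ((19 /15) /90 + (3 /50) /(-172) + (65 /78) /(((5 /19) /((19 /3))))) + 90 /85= -192.90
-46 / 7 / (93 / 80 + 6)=-3680 / 4011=-0.92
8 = 8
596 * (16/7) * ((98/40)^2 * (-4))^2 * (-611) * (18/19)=-5398166244744/11875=-454582420.61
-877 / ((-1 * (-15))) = -58.47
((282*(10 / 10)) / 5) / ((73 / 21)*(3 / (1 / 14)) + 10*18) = 0.17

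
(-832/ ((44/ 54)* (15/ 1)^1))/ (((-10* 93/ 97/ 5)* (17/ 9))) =544752/ 28985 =18.79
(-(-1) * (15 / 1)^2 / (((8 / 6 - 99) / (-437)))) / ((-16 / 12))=-884925 / 1172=-755.06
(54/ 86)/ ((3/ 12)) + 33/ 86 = 249/ 86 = 2.90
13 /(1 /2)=26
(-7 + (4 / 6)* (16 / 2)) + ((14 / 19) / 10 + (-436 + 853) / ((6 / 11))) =434857 / 570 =762.91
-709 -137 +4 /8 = -1691 /2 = -845.50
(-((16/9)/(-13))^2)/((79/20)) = -5120/1081431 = -0.00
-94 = -94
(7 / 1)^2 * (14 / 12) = 343 / 6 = 57.17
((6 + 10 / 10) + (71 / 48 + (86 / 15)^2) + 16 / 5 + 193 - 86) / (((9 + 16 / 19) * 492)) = 609767 / 19483200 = 0.03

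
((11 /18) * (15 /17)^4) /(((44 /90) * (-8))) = -253125 /2672672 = -0.09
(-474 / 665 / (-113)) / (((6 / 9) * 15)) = 237 / 375725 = 0.00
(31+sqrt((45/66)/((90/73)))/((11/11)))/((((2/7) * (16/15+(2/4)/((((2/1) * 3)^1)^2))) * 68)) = 105 * sqrt(2409)/145486+9765/6613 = 1.51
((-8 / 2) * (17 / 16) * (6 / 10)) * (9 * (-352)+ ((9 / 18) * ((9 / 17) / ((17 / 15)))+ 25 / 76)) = 208708791 / 25840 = 8076.97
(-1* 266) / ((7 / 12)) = -456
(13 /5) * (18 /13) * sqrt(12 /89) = 1.32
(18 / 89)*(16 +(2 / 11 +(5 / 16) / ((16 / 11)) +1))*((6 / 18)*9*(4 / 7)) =1322703 / 219296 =6.03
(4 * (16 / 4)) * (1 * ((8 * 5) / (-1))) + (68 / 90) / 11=-316766 / 495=-639.93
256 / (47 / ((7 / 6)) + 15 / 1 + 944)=1792 / 6995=0.26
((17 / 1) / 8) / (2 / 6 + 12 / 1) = 51 / 296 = 0.17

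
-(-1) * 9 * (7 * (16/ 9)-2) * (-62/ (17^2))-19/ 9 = -57943/ 2601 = -22.28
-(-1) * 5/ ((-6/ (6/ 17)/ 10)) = -50/ 17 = -2.94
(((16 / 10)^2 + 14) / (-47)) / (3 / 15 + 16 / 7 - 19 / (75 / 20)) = 0.14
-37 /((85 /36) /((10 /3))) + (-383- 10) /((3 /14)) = -32066 /17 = -1886.24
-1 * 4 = -4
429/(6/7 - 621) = -1001/1447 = -0.69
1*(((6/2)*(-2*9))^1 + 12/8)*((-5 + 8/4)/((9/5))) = 175/2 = 87.50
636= 636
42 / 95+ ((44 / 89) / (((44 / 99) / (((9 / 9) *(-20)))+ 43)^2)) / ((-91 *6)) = 636155302749 / 1438924304090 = 0.44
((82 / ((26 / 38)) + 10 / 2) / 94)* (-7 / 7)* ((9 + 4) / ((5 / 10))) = -1623 / 47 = -34.53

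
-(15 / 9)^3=-125 / 27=-4.63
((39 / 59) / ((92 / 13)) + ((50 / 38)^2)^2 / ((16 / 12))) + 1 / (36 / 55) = 24633271933 / 6366441492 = 3.87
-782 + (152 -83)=-713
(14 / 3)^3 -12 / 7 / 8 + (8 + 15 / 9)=41989 / 378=111.08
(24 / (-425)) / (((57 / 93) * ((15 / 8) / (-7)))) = 0.34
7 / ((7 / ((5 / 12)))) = 5 / 12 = 0.42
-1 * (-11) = 11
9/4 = 2.25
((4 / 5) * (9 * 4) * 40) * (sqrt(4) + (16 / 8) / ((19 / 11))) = 3637.89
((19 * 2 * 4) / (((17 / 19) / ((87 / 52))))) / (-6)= -47.37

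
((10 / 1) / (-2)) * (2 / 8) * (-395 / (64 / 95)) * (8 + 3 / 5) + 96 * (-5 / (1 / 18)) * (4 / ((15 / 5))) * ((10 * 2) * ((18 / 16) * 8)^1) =-529228025 / 256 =-2067296.97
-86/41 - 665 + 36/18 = -27269/41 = -665.10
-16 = -16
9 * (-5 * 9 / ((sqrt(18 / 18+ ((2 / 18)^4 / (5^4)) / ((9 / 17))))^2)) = -14946778125 / 36905642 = -405.00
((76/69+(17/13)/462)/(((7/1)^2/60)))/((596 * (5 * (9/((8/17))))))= 0.00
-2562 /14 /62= -183 /62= -2.95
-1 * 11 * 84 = -924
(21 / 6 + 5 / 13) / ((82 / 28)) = 707 / 533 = 1.33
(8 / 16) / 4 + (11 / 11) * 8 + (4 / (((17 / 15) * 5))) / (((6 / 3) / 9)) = 1537 / 136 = 11.30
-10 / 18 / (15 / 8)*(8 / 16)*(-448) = 1792 / 27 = 66.37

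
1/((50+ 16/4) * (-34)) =-1/1836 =-0.00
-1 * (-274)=274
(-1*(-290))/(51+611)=145/331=0.44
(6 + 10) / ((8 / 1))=2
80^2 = 6400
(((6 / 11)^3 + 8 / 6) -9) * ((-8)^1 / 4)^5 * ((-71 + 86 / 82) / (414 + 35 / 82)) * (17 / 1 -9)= -14667028480 / 45231373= -324.27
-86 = -86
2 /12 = 1 /6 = 0.17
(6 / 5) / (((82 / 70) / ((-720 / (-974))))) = 15120 / 19967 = 0.76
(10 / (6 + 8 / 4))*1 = 5 / 4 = 1.25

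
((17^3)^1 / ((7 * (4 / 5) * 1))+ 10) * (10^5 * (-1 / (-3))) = 621125000 / 21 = 29577380.95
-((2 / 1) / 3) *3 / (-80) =1 / 40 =0.02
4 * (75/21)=100/7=14.29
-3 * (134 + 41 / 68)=-27459 / 68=-403.81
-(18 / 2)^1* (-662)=5958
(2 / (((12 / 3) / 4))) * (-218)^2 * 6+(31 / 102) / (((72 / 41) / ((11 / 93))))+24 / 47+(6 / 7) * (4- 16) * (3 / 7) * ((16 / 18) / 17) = 28936255005629 / 50739696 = 570288.30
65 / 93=0.70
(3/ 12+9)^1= 37/ 4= 9.25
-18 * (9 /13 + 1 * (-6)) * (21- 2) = 23598 /13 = 1815.23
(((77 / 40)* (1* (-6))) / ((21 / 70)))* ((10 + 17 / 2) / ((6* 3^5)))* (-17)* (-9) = -48433 / 648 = -74.74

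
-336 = -336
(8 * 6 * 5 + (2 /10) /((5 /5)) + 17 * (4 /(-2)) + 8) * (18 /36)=1071 /10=107.10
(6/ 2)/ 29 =3/ 29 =0.10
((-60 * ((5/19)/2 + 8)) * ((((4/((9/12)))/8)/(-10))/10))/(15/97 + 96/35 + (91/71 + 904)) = 4965527/1386442996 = 0.00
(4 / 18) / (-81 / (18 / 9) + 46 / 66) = -0.01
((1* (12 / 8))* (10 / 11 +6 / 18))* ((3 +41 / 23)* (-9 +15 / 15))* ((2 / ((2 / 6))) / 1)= -9840 / 23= -427.83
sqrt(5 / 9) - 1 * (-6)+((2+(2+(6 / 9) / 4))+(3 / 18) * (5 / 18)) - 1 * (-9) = sqrt(5) / 3+2075 / 108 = 19.96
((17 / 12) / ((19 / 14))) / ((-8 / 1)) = -119 / 912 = -0.13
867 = 867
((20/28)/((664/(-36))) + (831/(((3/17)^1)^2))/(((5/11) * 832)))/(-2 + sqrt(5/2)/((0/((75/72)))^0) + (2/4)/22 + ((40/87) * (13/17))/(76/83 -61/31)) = -3056545663357596905882453/53306415422695638133840 -330586396215553393474449 * sqrt(10)/26653207711347819066920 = -96.56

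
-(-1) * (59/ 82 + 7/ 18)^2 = 167281/ 136161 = 1.23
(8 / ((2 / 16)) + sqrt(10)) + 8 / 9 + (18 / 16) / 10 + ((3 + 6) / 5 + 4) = sqrt(10) + 50977 / 720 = 73.96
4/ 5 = 0.80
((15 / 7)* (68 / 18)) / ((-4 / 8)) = -340 / 21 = -16.19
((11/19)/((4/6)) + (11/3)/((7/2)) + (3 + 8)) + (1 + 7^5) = 13423091/798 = 16820.92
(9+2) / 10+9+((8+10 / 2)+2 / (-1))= 211 / 10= 21.10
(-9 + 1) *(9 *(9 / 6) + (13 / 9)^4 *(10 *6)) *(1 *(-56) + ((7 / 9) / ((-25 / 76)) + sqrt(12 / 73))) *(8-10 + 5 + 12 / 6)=63111814192 / 98415-48059560 *sqrt(219) / 159651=636827.65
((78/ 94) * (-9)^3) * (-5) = 142155/ 47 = 3024.57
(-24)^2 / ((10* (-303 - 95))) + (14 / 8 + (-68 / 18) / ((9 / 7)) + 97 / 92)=-1033049 / 3707370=-0.28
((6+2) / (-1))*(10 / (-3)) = 80 / 3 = 26.67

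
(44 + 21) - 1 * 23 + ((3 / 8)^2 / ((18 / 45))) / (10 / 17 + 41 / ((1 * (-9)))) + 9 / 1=3955611 / 77696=50.91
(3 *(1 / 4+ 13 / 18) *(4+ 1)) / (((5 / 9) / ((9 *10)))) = 4725 / 2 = 2362.50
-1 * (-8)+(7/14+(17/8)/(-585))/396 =14828563/1853280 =8.00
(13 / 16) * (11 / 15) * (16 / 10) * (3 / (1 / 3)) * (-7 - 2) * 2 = -3861 / 25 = -154.44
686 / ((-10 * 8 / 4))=-343 / 10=-34.30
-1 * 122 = -122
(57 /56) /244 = 57 /13664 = 0.00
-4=-4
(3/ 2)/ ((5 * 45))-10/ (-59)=1559/ 8850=0.18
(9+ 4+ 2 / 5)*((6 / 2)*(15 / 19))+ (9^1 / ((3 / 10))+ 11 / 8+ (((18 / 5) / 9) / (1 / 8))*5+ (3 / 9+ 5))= 38507 / 456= 84.45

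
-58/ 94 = -29/ 47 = -0.62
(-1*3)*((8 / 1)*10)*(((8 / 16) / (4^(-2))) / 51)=-640 / 17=-37.65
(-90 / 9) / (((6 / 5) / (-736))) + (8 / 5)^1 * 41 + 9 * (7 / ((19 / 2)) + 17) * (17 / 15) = 1818257 / 285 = 6379.85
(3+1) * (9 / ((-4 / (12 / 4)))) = -27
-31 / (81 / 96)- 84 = -3260 / 27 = -120.74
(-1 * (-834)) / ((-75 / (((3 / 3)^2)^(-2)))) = -278 / 25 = -11.12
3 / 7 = 0.43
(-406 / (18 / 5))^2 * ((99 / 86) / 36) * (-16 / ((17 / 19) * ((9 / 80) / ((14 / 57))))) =-25384744000 / 1598697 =-15878.40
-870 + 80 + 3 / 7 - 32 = -5751 / 7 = -821.57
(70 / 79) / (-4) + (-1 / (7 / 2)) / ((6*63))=-46463 / 209034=-0.22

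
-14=-14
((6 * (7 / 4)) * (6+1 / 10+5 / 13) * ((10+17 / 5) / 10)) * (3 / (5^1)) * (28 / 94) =24908121 / 1527500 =16.31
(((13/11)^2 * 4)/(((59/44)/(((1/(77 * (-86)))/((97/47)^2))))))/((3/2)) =-5973136/60655278453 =-0.00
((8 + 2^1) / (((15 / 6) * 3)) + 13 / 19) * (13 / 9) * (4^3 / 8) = 11960 / 513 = 23.31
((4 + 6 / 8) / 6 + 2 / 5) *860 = 6149 / 6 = 1024.83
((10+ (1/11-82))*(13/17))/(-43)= 10283/8041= 1.28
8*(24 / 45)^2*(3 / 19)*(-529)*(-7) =1895936 / 1425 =1330.48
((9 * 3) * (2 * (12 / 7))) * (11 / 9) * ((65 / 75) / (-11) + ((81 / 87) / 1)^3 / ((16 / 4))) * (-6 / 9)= -1131124 / 121945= -9.28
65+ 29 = 94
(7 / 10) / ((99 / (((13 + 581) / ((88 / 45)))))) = 189 / 88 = 2.15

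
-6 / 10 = -3 / 5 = -0.60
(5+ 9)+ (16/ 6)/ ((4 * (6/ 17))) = 143/ 9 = 15.89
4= 4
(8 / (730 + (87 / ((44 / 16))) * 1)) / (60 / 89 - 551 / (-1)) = 3916 / 205675711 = 0.00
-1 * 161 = -161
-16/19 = -0.84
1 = 1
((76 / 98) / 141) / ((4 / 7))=19 / 1974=0.01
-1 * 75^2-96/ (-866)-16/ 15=-36540583/ 6495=-5625.96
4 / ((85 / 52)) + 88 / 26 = 6444 / 1105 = 5.83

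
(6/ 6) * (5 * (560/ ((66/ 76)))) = 106400/ 33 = 3224.24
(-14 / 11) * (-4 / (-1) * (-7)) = 392 / 11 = 35.64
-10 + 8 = -2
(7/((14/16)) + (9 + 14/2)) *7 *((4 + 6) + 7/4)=1974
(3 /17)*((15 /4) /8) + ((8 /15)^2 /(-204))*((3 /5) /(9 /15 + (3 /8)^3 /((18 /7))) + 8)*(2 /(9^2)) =2595813221 /31498048800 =0.08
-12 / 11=-1.09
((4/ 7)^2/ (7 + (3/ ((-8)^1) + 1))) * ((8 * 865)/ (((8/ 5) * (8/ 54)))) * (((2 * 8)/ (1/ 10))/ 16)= 12501.84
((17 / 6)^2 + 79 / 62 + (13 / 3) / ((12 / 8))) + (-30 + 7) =-4021 / 372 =-10.81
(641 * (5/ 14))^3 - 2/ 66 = 1086420721381/ 90552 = 11997755.12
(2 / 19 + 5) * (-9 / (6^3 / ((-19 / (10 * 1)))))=97 / 240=0.40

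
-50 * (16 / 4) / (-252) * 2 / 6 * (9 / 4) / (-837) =-25 / 35154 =-0.00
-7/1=-7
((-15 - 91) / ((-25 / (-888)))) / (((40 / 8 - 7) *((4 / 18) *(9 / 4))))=94128 / 25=3765.12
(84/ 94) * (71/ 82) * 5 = 7455/ 1927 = 3.87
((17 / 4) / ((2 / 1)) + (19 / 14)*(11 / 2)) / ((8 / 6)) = 7.19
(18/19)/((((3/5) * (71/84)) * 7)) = 360/1349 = 0.27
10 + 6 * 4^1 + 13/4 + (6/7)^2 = 7445/196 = 37.98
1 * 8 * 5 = 40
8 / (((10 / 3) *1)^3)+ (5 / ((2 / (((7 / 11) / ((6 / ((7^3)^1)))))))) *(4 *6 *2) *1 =6002797 / 1375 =4365.67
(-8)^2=64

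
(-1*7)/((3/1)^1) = -7/3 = -2.33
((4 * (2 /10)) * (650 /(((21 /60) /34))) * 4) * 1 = 1414400 /7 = 202057.14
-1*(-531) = 531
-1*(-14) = 14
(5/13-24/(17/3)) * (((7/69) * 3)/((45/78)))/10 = -259/1275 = -0.20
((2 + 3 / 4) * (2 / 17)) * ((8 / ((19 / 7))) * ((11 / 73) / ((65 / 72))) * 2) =487872 / 1532635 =0.32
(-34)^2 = 1156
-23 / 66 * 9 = -69 / 22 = -3.14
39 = 39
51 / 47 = 1.09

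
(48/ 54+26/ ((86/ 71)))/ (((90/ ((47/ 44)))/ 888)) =15044089/ 63855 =235.60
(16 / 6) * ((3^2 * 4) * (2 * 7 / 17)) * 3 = 4032 / 17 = 237.18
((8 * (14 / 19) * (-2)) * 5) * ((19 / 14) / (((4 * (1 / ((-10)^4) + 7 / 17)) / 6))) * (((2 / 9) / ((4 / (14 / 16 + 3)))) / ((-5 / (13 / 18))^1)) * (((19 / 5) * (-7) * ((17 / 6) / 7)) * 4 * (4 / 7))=-8851492000 / 39699639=-222.96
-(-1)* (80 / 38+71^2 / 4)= 95939 / 76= 1262.36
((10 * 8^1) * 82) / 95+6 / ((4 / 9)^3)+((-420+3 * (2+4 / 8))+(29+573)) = 198753 / 608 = 326.90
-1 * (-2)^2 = -4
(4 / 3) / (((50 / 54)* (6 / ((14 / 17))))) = 84 / 425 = 0.20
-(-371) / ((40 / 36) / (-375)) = -250425 / 2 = -125212.50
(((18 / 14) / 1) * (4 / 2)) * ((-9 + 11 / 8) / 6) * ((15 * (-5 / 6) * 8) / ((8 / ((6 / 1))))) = 13725 / 56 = 245.09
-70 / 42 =-5 / 3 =-1.67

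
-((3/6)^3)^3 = -0.00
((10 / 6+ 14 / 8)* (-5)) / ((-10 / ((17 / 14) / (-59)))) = -697 / 19824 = -0.04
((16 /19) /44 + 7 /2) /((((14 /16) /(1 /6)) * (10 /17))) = 1.14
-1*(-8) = 8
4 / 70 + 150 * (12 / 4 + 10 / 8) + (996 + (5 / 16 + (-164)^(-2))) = 769029781 / 470680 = 1633.87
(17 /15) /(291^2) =0.00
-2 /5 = -0.40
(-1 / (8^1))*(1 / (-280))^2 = -1 / 627200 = -0.00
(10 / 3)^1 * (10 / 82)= 50 / 123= 0.41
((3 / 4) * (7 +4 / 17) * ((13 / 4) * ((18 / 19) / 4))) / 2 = 43173 / 20672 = 2.09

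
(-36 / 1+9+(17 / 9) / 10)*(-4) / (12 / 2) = 2413 / 135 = 17.87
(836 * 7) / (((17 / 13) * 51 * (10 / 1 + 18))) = 2717 / 867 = 3.13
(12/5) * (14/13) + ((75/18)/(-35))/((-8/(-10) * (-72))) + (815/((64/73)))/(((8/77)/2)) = 56287132787/3144960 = 17897.57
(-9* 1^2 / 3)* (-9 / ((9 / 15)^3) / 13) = 125 / 13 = 9.62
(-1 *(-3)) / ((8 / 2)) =3 / 4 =0.75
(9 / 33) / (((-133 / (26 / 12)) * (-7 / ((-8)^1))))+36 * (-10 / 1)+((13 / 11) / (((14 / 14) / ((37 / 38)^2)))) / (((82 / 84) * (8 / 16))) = -2853713435 / 7977739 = -357.71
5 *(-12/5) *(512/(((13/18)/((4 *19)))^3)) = -7159446403.55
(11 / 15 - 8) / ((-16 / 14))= 763 / 120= 6.36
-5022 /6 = -837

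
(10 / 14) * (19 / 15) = 19 / 21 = 0.90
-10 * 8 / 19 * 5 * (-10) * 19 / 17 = 4000 / 17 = 235.29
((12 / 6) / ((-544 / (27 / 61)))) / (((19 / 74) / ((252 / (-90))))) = 6993 / 394060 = 0.02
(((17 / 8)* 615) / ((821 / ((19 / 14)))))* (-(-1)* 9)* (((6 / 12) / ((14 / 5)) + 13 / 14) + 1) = 105480495 / 2574656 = 40.97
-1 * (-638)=638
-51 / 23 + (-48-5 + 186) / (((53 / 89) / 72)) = 19599369 / 1219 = 16078.24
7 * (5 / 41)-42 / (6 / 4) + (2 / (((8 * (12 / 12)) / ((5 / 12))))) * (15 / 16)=-283903 / 10496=-27.05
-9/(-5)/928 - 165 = -765591/4640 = -165.00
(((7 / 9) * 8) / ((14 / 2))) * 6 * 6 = 32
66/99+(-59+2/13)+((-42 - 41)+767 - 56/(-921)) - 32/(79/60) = 569012323/945867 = 601.58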